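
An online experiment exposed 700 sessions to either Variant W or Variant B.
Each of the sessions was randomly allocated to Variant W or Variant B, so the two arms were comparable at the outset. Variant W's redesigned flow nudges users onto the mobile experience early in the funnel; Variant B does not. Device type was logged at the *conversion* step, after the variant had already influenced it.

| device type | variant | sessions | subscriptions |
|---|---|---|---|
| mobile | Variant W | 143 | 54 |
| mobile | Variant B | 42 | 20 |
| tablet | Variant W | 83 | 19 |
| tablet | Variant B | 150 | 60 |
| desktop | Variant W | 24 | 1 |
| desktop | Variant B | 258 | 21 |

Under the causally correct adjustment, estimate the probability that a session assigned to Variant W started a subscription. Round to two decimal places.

Variant B is higher inside every device type stratum but Variant W is higher in aggregate. Whether to stratify depends on how device type relates to the variant.
The distribution of device type is itself part of what the variant does — it is an intermediate outcome. Holding it fixed would remove that part of the effect; the total effect is the pooled difference.
So P(outcome | do(Variant W)) is just the pooled rate for Variant W: 74/250 = 0.296.

0.30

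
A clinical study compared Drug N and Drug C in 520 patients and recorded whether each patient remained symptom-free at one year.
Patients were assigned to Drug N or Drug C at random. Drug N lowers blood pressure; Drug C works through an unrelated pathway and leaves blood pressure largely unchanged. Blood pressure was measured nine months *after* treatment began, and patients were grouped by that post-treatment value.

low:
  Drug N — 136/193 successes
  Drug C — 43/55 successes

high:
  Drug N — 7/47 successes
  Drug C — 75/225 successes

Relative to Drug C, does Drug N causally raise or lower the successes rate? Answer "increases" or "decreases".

increases

The distribution of blood pressure is itself part of what the drug does — it is an intermediate outcome. Holding it fixed would remove that part of the effect; the total effect is the pooled difference.
Pooled: Drug N 59.6% vs Drug C 42.1%; Drug N is higher overall.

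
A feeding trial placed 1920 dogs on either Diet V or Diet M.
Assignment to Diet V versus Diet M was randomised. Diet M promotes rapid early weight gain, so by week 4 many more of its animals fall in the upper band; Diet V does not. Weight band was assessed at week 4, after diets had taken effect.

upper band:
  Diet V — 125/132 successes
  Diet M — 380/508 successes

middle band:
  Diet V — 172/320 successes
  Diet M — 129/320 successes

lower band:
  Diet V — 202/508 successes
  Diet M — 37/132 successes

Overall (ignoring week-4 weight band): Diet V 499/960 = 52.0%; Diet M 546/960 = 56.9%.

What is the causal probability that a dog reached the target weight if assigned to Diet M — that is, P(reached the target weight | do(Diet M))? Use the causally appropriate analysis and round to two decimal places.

The distribution of week-4 weight band is itself part of what the diet does — it is an intermediate outcome. Holding it fixed would remove that part of the effect; the total effect is the pooled difference.
So P(outcome | do(Diet M)) is just the pooled rate for Diet M: 546/960 = 0.569.

0.57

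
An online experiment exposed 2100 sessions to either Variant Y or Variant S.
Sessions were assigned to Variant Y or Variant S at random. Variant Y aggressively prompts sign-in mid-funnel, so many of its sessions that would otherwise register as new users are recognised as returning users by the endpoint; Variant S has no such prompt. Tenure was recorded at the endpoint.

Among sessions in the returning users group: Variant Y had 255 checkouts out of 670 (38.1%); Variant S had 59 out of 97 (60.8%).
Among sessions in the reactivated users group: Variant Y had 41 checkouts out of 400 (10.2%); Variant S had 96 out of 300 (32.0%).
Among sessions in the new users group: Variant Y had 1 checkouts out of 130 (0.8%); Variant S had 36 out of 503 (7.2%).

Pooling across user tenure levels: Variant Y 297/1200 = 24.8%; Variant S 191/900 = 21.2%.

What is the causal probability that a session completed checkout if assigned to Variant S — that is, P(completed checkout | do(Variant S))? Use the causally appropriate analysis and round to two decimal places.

User tenure is recorded after the variant and is itself shifted by it — it sits on the causal path from variant to outcome. Conditioning on a mediator would strip out part of the effect we want; the pooled comparison gives the total causal effect.
So P(outcome | do(Variant S)) is just the pooled rate for Variant S: 191/900 = 0.212.

0.21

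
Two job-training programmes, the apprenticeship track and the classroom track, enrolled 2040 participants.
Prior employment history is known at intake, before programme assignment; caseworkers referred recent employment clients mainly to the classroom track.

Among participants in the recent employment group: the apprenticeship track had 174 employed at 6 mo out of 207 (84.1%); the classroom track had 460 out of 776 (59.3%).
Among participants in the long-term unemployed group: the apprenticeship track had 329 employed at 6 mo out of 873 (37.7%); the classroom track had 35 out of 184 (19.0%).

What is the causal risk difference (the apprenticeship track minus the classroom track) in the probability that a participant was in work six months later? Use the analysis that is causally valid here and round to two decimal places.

+0.22

The prior employment history-specific comparison favours the apprenticeship track throughout, but the pooled figures favour the classroom track. The question is whether to condition on prior employment history.
Prior employment history satisfies the back-door criterion: it is not a descendant of the programme, and it blocks the spurious path from programme to outcome. Adjusting for it (i.e., using the within-prior employment history rates) gives the causal effect.
Adjusting over the population distribution of prior employment history: 0.482·(0.841−0.593) + 0.518·(0.377−0.190) = +0.216.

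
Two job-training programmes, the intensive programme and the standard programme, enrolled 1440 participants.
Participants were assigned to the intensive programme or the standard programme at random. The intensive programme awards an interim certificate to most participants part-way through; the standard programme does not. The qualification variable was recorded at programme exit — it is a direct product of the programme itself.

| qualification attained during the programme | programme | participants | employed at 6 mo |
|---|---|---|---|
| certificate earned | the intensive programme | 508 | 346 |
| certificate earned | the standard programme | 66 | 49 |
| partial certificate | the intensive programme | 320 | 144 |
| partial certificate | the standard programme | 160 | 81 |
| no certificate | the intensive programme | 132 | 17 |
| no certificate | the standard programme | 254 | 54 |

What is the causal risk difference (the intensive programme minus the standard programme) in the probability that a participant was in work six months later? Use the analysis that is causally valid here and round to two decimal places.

+0.14

Qualification attained during the programme here is a post-treatment variable shaped by the programme; conditioning on it would introduce bias rather than remove it. The overall comparison is the causal one.
The causal difference is the pooled difference: 0.528 − 0.383 = +0.145.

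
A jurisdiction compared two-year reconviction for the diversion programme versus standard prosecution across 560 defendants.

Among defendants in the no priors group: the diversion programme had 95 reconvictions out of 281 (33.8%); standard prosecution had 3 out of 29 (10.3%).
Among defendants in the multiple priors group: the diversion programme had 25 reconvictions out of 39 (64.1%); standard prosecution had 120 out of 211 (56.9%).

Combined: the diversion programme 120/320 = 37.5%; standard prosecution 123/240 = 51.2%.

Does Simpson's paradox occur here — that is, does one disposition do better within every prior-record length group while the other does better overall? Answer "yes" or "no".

Within each prior-record length level (no priors 33.8% vs 10.3%; multiple priors 64.1% vs 56.9%), standard prosecution has the lower rate every time. Pooled: 37.5% vs 51.2% — the diversion programme has the lower rate overall. The two comparisons disagree.

yes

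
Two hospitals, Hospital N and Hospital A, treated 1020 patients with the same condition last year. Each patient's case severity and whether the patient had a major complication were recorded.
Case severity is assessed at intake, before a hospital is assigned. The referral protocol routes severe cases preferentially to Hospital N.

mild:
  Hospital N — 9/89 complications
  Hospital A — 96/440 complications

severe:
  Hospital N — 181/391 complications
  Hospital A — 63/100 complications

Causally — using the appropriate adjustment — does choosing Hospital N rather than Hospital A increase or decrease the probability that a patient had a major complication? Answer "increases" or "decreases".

Within every case severity level Hospital N has the lower rate, yet pooled Hospital A does — Simpson's reversal.
Here case severity is a common cause — it drives both which hospital a case falls under and the outcome. The crude comparison mixes populations; the stratum-specific rates are the causally relevant ones.
Within each level — mild: 10.1% vs 21.8%; severe: 46.3% vs 63.0% — Hospital N is lower every time.

decreases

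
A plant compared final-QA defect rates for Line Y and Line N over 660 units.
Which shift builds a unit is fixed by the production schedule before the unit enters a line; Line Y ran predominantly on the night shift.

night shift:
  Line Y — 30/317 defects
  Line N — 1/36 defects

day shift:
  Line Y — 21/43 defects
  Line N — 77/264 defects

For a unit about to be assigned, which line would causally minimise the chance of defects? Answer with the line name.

Line N

Shift is set before the line has any effect — it is not caused by the line — and it independently drives the outcome. That makes it a confounder, so the causal comparison is within shift levels.
Within each level — night shift: 9.5% vs 2.8%; day shift: 48.8% vs 29.2% — Line N is lower every time.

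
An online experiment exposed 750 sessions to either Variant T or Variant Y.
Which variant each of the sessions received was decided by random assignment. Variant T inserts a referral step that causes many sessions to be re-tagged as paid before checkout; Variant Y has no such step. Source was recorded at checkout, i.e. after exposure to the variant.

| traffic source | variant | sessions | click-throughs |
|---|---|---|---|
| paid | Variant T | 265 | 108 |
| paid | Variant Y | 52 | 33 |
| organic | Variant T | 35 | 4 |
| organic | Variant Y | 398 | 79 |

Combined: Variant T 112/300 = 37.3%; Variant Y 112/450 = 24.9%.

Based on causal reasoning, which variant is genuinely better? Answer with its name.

Variant T

Stratifying would compare variants among sessions the variants themselves sorted into traffic source groups — a form of selection on an intermediate. The unconditioned pooled rates give the total causal effect.
Pooled: Variant T 37.3% vs Variant Y 24.9%; Variant T is higher overall.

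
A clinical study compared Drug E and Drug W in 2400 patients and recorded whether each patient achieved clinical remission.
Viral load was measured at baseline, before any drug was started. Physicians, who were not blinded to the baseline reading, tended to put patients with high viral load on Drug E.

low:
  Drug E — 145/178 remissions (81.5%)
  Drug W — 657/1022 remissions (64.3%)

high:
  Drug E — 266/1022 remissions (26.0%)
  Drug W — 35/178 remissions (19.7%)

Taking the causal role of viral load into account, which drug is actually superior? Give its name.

Drug E

The stratified and pooled comparisons disagree (Drug E wins within each viral load; Drug W wins overall), so the answer turns on the causal role of viral load.
Viral load differs across drugs for reasons unrelated to any effect of the drug itself, and it separately predicts the outcome — a classic confounder. We must compare within viral load levels.
Within each level — low: 81.5% vs 64.3%; high: 26.0% vs 19.7% — Drug E is higher every time.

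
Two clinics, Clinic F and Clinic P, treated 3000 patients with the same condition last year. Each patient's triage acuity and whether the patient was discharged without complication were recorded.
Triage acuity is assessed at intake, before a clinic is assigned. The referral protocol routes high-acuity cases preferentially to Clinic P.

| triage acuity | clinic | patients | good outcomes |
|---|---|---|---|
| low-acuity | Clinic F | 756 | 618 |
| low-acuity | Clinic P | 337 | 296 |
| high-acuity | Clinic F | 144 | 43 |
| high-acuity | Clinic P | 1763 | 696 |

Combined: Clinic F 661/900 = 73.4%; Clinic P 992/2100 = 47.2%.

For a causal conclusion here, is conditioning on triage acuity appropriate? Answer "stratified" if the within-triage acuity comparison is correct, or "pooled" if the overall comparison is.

Nothing the clinic does changes triage acuity; the imbalance is an allocation artefact. With triage acuity also predicting the outcome, the pooled figure is confounded, and the within-stratum comparison is the causal one.
Within each level — low-acuity: 81.7% vs 87.8%; high-acuity: 29.9% vs 39.5% — Clinic P is higher every time.

stratified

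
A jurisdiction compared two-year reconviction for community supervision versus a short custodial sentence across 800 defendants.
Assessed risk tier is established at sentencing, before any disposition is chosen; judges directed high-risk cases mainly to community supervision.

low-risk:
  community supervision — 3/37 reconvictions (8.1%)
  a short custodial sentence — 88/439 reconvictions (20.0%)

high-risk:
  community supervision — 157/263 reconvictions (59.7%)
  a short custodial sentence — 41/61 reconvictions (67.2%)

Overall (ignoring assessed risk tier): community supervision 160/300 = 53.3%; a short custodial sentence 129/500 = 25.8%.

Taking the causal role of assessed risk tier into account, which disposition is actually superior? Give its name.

community supervision

community supervision is lower inside every assessed risk tier stratum but a short custodial sentence is lower in aggregate. Whether to stratify depends on how assessed risk tier relates to the disposition.
Here assessed risk tier is a common cause — it drives both which disposition a case falls under and the outcome. The crude comparison mixes populations; the stratum-specific rates are the causally relevant ones.
Within each level — low-risk: 8.1% vs 20.0%; high-risk: 59.7% vs 67.2% — community supervision is lower every time.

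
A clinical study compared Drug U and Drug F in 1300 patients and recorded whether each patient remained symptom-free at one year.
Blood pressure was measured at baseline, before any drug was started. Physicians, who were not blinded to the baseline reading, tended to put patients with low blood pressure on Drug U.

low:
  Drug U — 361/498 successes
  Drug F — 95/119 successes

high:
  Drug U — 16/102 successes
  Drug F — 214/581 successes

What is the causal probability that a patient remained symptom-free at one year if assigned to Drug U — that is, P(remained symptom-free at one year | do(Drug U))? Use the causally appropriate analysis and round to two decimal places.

Drug F is higher inside every blood pressure stratum but Drug U is higher in aggregate. Whether to stratify depends on how blood pressure relates to the drug.
Blood pressure satisfies the back-door criterion: it is not a descendant of the drug, and it blocks the spurious path from drug to outcome. Adjusting for it (i.e., using the within-blood pressure rates) gives the causal effect.
Standardising Drug U to the population blood pressure mix: 0.475·361/498 + 0.525·16/102 = 0.426.

0.43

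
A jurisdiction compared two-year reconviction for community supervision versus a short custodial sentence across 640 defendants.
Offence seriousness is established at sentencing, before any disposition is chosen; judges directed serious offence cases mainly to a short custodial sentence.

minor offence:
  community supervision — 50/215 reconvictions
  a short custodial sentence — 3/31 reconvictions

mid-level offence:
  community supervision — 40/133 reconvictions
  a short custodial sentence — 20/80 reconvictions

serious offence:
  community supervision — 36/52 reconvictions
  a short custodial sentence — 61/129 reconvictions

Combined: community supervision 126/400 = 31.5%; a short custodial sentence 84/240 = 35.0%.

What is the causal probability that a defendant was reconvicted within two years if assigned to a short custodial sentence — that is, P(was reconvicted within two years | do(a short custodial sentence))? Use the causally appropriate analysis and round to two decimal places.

Offence seriousness satisfies the back-door criterion: it is not a descendant of the disposition, and it blocks the spurious path from disposition to outcome. Adjusting for it (i.e., using the within-offence seriousness rates) gives the causal effect.
Standardising a short custodial sentence to the population offence seriousness mix: 0.384·3/31 + 0.333·20/80 + 0.283·61/129 = 0.254.

0.25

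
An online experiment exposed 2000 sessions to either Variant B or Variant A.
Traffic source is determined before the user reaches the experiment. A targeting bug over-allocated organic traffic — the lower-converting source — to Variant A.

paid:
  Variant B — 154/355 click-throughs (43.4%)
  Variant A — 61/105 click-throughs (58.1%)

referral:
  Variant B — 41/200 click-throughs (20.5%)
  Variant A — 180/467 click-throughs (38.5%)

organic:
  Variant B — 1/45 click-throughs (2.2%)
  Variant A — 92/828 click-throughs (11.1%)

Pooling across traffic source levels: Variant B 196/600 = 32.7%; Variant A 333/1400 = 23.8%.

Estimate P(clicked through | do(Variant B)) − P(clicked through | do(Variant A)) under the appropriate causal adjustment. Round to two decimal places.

-0.13

The stratified and pooled comparisons disagree (Variant A wins within each traffic source; Variant B wins overall), so the answer turns on the causal role of traffic source.
Traffic source differs across variants for reasons unrelated to any effect of the variant itself, and it separately predicts the outcome — a classic confounder. We must compare within traffic source levels.
Adjusting over the population distribution of traffic source: 0.230·(0.434−0.581) + 0.334·(0.205−0.385) + 0.436·(0.022−0.111) = -0.133.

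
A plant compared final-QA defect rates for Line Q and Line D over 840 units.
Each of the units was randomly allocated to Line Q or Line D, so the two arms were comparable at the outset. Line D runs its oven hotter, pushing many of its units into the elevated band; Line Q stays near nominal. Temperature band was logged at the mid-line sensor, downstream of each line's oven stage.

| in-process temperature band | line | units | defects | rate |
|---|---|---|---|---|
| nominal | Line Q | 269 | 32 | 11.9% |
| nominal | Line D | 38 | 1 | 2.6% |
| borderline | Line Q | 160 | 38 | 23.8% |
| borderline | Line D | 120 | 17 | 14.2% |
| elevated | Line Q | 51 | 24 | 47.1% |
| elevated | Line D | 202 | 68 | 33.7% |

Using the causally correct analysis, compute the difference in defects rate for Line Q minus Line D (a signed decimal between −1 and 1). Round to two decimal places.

-0.04

In-process temperature band here is a post-treatment variable shaped by the line; conditioning on it would introduce bias rather than remove it. The overall comparison is the causal one.
The causal difference is the pooled difference: 0.196 − 0.239 = -0.043.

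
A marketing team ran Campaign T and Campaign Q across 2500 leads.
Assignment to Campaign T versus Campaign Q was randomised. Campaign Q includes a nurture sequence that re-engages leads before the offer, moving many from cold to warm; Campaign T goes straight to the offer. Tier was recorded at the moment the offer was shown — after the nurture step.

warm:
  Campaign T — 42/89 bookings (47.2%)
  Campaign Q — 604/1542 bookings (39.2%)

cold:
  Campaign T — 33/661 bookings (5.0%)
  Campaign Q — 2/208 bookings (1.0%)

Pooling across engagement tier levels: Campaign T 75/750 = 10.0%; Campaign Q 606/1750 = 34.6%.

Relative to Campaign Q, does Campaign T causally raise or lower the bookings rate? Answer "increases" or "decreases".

decreases

Engagement tier is recorded after the campaign and is itself shifted by it — it sits on the causal path from campaign to outcome. Conditioning on a mediator would strip out part of the effect we want; the pooled comparison gives the total causal effect.
Pooled: Campaign T 10.0% vs Campaign Q 34.6%; Campaign Q is higher overall.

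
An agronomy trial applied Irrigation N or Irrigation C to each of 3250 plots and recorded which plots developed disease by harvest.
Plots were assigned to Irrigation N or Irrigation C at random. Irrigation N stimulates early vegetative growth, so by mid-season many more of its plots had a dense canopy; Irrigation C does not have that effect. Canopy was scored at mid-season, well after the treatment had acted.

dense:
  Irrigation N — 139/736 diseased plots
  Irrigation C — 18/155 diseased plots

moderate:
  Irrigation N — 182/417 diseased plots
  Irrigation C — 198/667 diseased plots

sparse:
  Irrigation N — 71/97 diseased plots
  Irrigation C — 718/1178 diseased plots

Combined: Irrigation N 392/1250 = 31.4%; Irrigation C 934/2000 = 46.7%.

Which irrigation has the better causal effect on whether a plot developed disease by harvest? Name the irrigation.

Irrigation N

The distribution of mid-season canopy is itself part of what the irrigation does — it is an intermediate outcome. Holding it fixed would remove that part of the effect; the total effect is the pooled difference.
Pooled: Irrigation N 31.4% vs Irrigation C 46.7%; Irrigation N is lower overall.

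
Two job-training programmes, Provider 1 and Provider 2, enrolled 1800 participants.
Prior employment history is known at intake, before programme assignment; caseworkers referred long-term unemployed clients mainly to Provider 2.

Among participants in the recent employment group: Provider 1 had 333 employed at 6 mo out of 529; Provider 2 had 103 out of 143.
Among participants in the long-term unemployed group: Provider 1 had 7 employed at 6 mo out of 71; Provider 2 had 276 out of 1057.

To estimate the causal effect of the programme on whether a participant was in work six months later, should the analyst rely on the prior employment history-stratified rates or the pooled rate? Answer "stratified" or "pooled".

stratified

Provider 2 is higher inside every prior employment history stratum but Provider 1 is higher in aggregate. Whether to stratify depends on how prior employment history relates to the programme.
Nothing the programme does changes prior employment history; the imbalance is an allocation artefact. With prior employment history also predicting the outcome, the pooled figure is confounded, and the within-stratum comparison is the causal one.
Within each level — recent employment: 62.9% vs 72.0%; long-term unemployed: 9.9% vs 26.1% — Provider 2 is higher every time.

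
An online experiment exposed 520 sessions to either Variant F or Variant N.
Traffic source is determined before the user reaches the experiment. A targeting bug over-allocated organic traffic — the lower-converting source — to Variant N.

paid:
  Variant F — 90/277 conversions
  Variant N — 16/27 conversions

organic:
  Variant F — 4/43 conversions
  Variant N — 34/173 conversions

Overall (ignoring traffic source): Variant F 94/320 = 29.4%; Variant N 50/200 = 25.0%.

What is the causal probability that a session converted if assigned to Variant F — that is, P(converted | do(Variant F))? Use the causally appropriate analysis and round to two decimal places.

0.23

The stratified and pooled comparisons disagree (Variant N wins within each traffic source; Variant F wins overall), so the answer turns on the causal role of traffic source.
Traffic source is set before the variant has any effect — it is not caused by the variant — and it independently drives the outcome. That makes it a confounder, so the causal comparison is within traffic source levels.
Standardising Variant F to the population traffic source mix: 0.585·90/277 + 0.415·4/43 = 0.229.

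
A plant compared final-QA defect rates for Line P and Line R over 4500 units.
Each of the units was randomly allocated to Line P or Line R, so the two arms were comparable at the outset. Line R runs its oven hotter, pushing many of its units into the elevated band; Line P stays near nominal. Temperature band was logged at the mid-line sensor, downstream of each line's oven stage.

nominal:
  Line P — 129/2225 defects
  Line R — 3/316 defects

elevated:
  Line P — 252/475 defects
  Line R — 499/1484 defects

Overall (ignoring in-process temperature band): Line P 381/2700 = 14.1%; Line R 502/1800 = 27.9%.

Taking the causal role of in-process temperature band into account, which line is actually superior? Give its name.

Line P

In-process temperature band is recorded after the line and is itself shifted by it — it sits on the causal path from line to outcome. Conditioning on a mediator would strip out part of the effect we want; the pooled comparison gives the total causal effect.
Pooled: Line P 14.1% vs Line R 27.9%; Line P is lower overall.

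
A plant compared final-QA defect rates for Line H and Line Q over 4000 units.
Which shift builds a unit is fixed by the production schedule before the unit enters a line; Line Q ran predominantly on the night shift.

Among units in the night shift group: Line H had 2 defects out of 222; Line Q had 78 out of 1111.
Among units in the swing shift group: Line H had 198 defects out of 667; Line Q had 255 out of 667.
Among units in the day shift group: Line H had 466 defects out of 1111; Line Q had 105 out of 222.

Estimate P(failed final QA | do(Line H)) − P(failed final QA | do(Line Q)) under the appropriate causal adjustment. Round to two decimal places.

Here shift is a common cause — it drives both which line a case falls under and the outcome. The crude comparison mixes populations; the stratum-specific rates are the causally relevant ones.
Adjusting over the population distribution of shift: 0.333·(0.009−0.070) + 0.334·(0.297−0.382) + 0.333·(0.419−0.473) = -0.067.

-0.07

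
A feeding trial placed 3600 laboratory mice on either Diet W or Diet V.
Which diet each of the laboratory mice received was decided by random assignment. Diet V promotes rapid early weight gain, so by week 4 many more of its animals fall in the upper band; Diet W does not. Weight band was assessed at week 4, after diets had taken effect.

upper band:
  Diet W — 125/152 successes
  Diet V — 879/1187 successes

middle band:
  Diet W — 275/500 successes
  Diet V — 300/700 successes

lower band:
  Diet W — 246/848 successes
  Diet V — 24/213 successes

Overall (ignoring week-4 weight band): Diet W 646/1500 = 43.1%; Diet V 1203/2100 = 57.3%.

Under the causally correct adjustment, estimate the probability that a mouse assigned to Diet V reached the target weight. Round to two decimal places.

0.57

Within every week-4 weight band level Diet W has the higher rate, yet pooled Diet V does — Simpson's reversal.
Week-4 weight band is downstream of the diet. One should not condition on a consequence of treatment, so the overall rates are the right comparison.
So P(outcome | do(Diet V)) is just the pooled rate for Diet V: 1203/2100 = 0.573.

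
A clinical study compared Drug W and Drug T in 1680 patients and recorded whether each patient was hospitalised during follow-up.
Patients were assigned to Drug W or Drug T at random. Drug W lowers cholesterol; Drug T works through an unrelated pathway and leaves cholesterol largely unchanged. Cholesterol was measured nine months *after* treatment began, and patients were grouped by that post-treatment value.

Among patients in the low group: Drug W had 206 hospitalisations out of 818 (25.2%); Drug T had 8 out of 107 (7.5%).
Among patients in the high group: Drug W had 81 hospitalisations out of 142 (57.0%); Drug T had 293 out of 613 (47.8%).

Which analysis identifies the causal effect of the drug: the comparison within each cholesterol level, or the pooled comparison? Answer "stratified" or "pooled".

pooled

The cholesterol-specific comparison favours Drug T throughout, but the pooled figures favour Drug W. The question is whether to condition on cholesterol.
Cholesterol lies on the pathway drug → cholesterol → outcome, so adjusting for it blocks the indirect effect. For the total causal effect of drug, use the unadjusted pooled rates.
Pooled: Drug W 29.9% vs Drug T 41.8%; Drug W is lower overall.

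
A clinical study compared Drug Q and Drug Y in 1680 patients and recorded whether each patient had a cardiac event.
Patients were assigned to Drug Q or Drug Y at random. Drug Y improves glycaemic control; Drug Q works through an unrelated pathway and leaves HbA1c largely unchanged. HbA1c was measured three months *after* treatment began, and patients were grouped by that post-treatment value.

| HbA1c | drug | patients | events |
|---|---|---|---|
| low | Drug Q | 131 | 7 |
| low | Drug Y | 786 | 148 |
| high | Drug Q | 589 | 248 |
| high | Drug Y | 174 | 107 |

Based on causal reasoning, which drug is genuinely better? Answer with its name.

The stratified and pooled comparisons disagree (Drug Q wins within each HbA1c; Drug Y wins overall), so the answer turns on the causal role of HbA1c.
The distribution of HbA1c is itself part of what the drug does — it is an intermediate outcome. Holding it fixed would remove that part of the effect; the total effect is the pooled difference.
Pooled: Drug Q 35.4% vs Drug Y 26.6%; Drug Y is lower overall.

Drug Y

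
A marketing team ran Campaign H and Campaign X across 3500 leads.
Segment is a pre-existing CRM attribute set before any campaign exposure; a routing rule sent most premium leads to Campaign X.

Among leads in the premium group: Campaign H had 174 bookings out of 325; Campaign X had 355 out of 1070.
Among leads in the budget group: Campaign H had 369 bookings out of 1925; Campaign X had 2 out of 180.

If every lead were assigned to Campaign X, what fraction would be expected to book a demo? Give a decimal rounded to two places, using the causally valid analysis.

0.14

Since customer segment is a pre-existing factor (not a product of the campaign) and it affects the outcome on its own, it is a confounder. The stratified rates, not the pooled rate, identify the causal effect.
Standardising Campaign X to the population customer segment mix: 0.399·355/1070 + 0.601·2/180 = 0.139.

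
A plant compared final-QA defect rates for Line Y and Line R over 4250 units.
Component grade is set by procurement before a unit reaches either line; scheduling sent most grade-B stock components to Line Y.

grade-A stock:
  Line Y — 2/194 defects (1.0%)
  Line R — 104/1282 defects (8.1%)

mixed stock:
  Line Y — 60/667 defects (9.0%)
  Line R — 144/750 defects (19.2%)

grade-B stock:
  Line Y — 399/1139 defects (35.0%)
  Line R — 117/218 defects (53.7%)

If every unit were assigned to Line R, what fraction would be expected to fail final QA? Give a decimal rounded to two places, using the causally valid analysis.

Here component grade is a common cause — it drives both which line a case falls under and the outcome. The crude comparison mixes populations; the stratum-specific rates are the causally relevant ones.
Standardising Line R to the population component grade mix: 0.347·104/1282 + 0.333·144/750 + 0.319·117/218 = 0.264.

0.26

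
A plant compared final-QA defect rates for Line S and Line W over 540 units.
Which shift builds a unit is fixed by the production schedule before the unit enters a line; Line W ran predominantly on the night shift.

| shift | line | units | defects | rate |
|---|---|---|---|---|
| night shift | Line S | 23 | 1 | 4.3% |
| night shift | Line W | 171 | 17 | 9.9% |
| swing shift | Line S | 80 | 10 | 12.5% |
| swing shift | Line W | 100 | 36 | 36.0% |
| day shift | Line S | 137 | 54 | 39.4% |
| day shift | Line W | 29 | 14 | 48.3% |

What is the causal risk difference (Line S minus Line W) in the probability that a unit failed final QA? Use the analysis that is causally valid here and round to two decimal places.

-0.13

Nothing the line does changes shift; the imbalance is an allocation artefact. With shift also predicting the outcome, the pooled figure is confounded, and the within-stratum comparison is the causal one.
Adjusting over the population distribution of shift: 0.359·(0.043−0.099) + 0.333·(0.125−0.360) + 0.307·(0.394−0.483) = -0.126.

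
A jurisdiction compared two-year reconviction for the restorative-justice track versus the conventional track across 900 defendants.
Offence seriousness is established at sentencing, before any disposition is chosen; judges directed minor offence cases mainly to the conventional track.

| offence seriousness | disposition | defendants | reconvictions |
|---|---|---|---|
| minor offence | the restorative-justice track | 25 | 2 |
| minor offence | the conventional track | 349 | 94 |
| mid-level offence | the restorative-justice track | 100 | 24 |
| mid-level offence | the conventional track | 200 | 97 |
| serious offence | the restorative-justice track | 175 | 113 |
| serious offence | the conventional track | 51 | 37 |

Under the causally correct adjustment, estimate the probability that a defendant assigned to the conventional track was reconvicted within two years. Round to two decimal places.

0.46

the restorative-justice track is lower inside every offence seriousness stratum but the conventional track is lower in aggregate. Whether to stratify depends on how offence seriousness relates to the disposition.
The imbalance in offence seriousness arose from how defendants were allocated, not from anything the disposition did; and offence seriousness independently affects the outcome. The pooled gap is confounded — condition on offence seriousness.
Standardising the conventional track to the population offence seriousness mix: 0.416·94/349 + 0.333·97/200 + 0.251·37/51 = 0.456.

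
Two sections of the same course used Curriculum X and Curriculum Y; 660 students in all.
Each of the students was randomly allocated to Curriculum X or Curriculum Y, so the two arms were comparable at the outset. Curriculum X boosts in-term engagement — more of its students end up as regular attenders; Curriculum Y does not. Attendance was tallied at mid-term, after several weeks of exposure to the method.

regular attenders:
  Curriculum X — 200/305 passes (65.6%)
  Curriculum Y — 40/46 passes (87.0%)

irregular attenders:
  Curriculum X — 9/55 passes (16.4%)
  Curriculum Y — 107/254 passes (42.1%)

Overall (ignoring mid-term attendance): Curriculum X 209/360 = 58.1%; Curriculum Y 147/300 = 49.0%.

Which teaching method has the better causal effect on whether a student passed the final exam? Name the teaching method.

The stratified and pooled comparisons disagree (Curriculum Y wins within each mid-term attendance; Curriculum X wins overall), so the answer turns on the causal role of mid-term attendance.
Mid-term attendance lies on the pathway teaching method → mid-term attendance → outcome, so adjusting for it blocks the indirect effect. For the total causal effect of teaching method, use the unadjusted pooled rates.
Pooled: Curriculum X 58.1% vs Curriculum Y 49.0%; Curriculum X is higher overall.

Curriculum X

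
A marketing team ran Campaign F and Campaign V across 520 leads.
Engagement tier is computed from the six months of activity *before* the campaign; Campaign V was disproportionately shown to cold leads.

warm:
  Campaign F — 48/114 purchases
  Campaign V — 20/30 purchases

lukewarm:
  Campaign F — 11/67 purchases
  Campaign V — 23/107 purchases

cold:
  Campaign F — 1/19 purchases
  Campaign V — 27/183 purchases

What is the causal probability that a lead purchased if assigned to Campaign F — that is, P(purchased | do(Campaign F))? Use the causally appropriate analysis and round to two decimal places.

0.19

Nothing the campaign does changes engagement tier; the imbalance is an allocation artefact. With engagement tier also predicting the outcome, the pooled figure is confounded, and the within-stratum comparison is the causal one.
Standardising Campaign F to the population engagement tier mix: 0.277·48/114 + 0.335·11/67 + 0.388·1/19 = 0.192.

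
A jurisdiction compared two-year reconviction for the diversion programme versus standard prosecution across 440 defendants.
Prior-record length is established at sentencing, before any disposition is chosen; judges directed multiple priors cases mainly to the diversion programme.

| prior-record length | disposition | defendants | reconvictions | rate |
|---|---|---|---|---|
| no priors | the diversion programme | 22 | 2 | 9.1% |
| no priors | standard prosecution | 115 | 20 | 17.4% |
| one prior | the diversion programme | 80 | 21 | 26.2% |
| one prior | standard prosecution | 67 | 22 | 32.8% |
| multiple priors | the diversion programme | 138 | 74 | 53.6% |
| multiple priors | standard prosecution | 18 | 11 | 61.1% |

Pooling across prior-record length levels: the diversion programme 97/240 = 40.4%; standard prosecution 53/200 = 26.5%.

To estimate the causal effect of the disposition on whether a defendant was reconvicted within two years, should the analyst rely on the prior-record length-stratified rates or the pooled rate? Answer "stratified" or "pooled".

The stratified and pooled comparisons disagree (the diversion programme wins within each prior-record length; standard prosecution wins overall), so the answer turns on the causal role of prior-record length.
Since prior-record length is a pre-existing factor (not a product of the disposition) and it affects the outcome on its own, it is a confounder. The stratified rates, not the pooled rate, identify the causal effect.
Within each level — no priors: 9.1% vs 17.4%; one prior: 26.2% vs 32.8%; multiple priors: 53.6% vs 61.1% — the diversion programme is lower every time.

stratified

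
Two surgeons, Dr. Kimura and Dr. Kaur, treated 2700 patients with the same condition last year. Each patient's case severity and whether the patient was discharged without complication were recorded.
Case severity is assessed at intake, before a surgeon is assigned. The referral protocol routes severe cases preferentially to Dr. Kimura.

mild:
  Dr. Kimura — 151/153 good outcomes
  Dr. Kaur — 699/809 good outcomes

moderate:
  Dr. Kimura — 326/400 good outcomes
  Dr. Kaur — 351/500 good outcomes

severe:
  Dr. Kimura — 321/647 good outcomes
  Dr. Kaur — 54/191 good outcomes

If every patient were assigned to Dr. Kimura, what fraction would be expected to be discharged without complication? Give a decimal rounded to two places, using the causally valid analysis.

Nothing the surgeon does changes case severity; the imbalance is an allocation artefact. With case severity also predicting the outcome, the pooled figure is confounded, and the within-stratum comparison is the causal one.
Standardising Dr. Kimura to the population case severity mix: 0.356·151/153 + 0.333·326/400 + 0.310·321/647 = 0.777.

0.78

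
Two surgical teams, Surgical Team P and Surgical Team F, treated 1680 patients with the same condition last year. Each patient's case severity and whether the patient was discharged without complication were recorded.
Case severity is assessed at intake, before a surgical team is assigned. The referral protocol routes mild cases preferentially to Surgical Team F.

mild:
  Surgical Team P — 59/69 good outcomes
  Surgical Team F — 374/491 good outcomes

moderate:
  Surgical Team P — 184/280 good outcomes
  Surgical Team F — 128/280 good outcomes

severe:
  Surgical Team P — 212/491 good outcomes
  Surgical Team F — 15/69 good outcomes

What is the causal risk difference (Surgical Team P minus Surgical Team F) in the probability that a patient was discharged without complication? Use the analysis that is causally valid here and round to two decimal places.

Surgical Team P is higher inside every case severity stratum but Surgical Team F is higher in aggregate. Whether to stratify depends on how case severity relates to the surgical team.
Here case severity is a common cause — it drives both which surgical team a case falls under and the outcome. The crude comparison mixes populations; the stratum-specific rates are the causally relevant ones.
Adjusting over the population distribution of case severity: 0.333·(0.855−0.762) + 0.333·(0.657−0.457) + 0.333·(0.432−0.217) = +0.169.

+0.17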